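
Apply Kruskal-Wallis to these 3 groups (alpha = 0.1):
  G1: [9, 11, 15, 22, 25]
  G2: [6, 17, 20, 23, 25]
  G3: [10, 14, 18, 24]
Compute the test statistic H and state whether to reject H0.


Step 1: Combine all N = 14 observations and assign midranks.
sorted (value, group, rank): (6,G2,1), (9,G1,2), (10,G3,3), (11,G1,4), (14,G3,5), (15,G1,6), (17,G2,7), (18,G3,8), (20,G2,9), (22,G1,10), (23,G2,11), (24,G3,12), (25,G1,13.5), (25,G2,13.5)
Step 2: Sum ranks within each group.
R_1 = 35.5 (n_1 = 5)
R_2 = 41.5 (n_2 = 5)
R_3 = 28 (n_3 = 4)
Step 3: H = 12/(N(N+1)) * sum(R_i^2/n_i) - 3(N+1)
     = 12/(14*15) * (35.5^2/5 + 41.5^2/5 + 28^2/4) - 3*15
     = 0.057143 * 792.5 - 45
     = 0.285714.
Step 4: Ties present; correction factor C = 1 - 6/(14^3 - 14) = 0.997802. Corrected H = 0.285714 / 0.997802 = 0.286344.
Step 5: Under H0, H ~ chi^2(2); p-value = 0.866605.
Step 6: alpha = 0.1. fail to reject H0.

H = 0.2863, df = 2, p = 0.866605, fail to reject H0.


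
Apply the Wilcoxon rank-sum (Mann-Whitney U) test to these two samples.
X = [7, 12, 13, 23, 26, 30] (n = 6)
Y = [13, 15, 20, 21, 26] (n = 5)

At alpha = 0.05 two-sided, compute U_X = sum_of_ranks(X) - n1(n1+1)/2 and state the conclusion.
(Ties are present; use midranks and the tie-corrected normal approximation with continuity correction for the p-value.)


Step 1: Combine and sort all 11 observations; assign midranks.
sorted (value, group): (7,X), (12,X), (13,X), (13,Y), (15,Y), (20,Y), (21,Y), (23,X), (26,X), (26,Y), (30,X)
ranks: 7->1, 12->2, 13->3.5, 13->3.5, 15->5, 20->6, 21->7, 23->8, 26->9.5, 26->9.5, 30->11
Step 2: Rank sum for X: R1 = 1 + 2 + 3.5 + 8 + 9.5 + 11 = 35.
Step 3: U_X = R1 - n1(n1+1)/2 = 35 - 6*7/2 = 35 - 21 = 14.
       U_Y = n1*n2 - U_X = 30 - 14 = 16.
Step 4: Ties are present, so use the tie-corrected normal approximation (with continuity correction) for the p-value.
Step 5: p-value = 0.926933; compare to alpha = 0.05. fail to reject H0.

U_X = 14, p = 0.926933, fail to reject H0 at alpha = 0.05.


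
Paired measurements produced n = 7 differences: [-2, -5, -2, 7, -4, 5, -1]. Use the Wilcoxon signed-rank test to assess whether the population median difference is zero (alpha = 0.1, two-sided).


Step 1: Drop any zero differences (none here) and take |d_i|.
|d| = [2, 5, 2, 7, 4, 5, 1]
Step 2: Midrank |d_i| (ties get averaged ranks).
ranks: |2|->2.5, |5|->5.5, |2|->2.5, |7|->7, |4|->4, |5|->5.5, |1|->1
Step 3: Attach original signs; sum ranks with positive sign and with negative sign.
W+ = 7 + 5.5 = 12.5
W- = 2.5 + 5.5 + 2.5 + 4 + 1 = 15.5
(Check: W+ + W- = 28 should equal n(n+1)/2 = 28.)
Step 4: Test statistic W = min(W+, W-) = 12.5.
Step 5: Ties in |d|, so use the tie-corrected normal approximation.
        E[W] = n(n+1)/4 = 7*8/4 = 14.
        Tie groups: |d|=2 (t=2), |d|=5 (t=2); sum(t^3 - t) = 12.
        Var[W] = n(n+1)(2n+1)/24 - sum(t^3-t)/48 = 840/24 - 12/48 = 34.75.
        z = (W - E[W]) / sqrt(Var[W]) = (12.5 - 14) / 5.8949 = -0.2545.
        Two-sided p = 2*Phi(z) = 0.799143.
Step 6: alpha = 0.1. fail to reject H0.

W+ = 12.5, W- = 15.5, W = min = 12.5, p = 0.799143, fail to reject H0.


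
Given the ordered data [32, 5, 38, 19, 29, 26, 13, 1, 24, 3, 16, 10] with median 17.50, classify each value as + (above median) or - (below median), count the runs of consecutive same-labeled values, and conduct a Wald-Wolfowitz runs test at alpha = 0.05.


Step 1: Compute median = 17.50; label A = above, B = below.
Labels in order: ABAAAABBABBB  (n_A = 6, n_B = 6)
Step 2: Count runs R = 6.
Step 3: Under H0 (random ordering), E[R] = 2*n_A*n_B/(n_A+n_B) + 1 = 2*6*6/12 + 1 = 7.0000.
        Var[R] = 2*n_A*n_B*(2*n_A*n_B - n_A - n_B) / ((n_A+n_B)^2 * (n_A+n_B-1)) = 4320/1584 = 2.7273.
        SD[R] = 1.6514.
Step 4: Continuity-corrected z = (R + 0.5 - E[R]) / SD[R] = (6 + 0.5 - 7.0000) / 1.6514 = -0.3028.
Step 5: Two-sided p-value via normal approximation = 2*(1 - Phi(|z|)) = 0.762069.
Step 6: alpha = 0.05. fail to reject H0.

R = 6, z = -0.3028, p = 0.762069, fail to reject H0.


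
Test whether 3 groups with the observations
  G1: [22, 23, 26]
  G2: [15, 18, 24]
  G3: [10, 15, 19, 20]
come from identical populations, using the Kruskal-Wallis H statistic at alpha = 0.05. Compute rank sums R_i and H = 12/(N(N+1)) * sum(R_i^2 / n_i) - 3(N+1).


Step 1: Combine all N = 10 observations and assign midranks.
sorted (value, group, rank): (10,G3,1), (15,G2,2.5), (15,G3,2.5), (18,G2,4), (19,G3,5), (20,G3,6), (22,G1,7), (23,G1,8), (24,G2,9), (26,G1,10)
Step 2: Sum ranks within each group.
R_1 = 25 (n_1 = 3)
R_2 = 15.5 (n_2 = 3)
R_3 = 14.5 (n_3 = 4)
Step 3: H = 12/(N(N+1)) * sum(R_i^2/n_i) - 3(N+1)
     = 12/(10*11) * (25^2/3 + 15.5^2/3 + 14.5^2/4) - 3*11
     = 0.109091 * 340.979 - 33
     = 4.197727.
Step 4: Ties present; correction factor C = 1 - 6/(10^3 - 10) = 0.993939. Corrected H = 4.197727 / 0.993939 = 4.223323.
Step 5: Under H0, H ~ chi^2(2); p-value = 0.121037.
Step 6: alpha = 0.05. fail to reject H0.

H = 4.2233, df = 2, p = 0.121037, fail to reject H0.


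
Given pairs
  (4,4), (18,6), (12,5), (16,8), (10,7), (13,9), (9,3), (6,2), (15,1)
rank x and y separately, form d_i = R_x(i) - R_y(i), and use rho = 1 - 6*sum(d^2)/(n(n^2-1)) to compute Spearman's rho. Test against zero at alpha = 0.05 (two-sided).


Step 1: Rank x and y separately (midranks; no ties here).
rank(x): 4->1, 18->9, 12->5, 16->8, 10->4, 13->6, 9->3, 6->2, 15->7
rank(y): 4->4, 6->6, 5->5, 8->8, 7->7, 9->9, 3->3, 2->2, 1->1
Step 2: d_i = R_x(i) - R_y(i); compute d_i^2.
  (1-4)^2=9, (9-6)^2=9, (5-5)^2=0, (8-8)^2=0, (4-7)^2=9, (6-9)^2=9, (3-3)^2=0, (2-2)^2=0, (7-1)^2=36
sum(d^2) = 72.
Step 3: rho = 1 - 6*72 / (9*(9^2 - 1)) = 1 - 432/720 = 0.400000.
Step 4: Under H0, t = rho * sqrt((n-2)/(1-rho^2)) = 1.1547 ~ t(7).
Step 5: Two-sided p-value from the t-distribution with 7 df = 0.286105.
Step 6: alpha = 0.05. fail to reject H0.

rho = 0.4000, p = 0.286105, fail to reject H0 at alpha = 0.05.


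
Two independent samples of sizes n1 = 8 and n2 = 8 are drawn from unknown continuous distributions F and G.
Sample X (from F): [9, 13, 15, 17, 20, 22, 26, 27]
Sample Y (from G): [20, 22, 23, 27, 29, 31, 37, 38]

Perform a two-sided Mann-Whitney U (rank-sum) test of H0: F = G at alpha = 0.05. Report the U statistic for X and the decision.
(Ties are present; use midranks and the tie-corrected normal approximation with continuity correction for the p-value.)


Step 1: Combine and sort all 16 observations; assign midranks.
sorted (value, group): (9,X), (13,X), (15,X), (17,X), (20,X), (20,Y), (22,X), (22,Y), (23,Y), (26,X), (27,X), (27,Y), (29,Y), (31,Y), (37,Y), (38,Y)
ranks: 9->1, 13->2, 15->3, 17->4, 20->5.5, 20->5.5, 22->7.5, 22->7.5, 23->9, 26->10, 27->11.5, 27->11.5, 29->13, 31->14, 37->15, 38->16
Step 2: Rank sum for X: R1 = 1 + 2 + 3 + 4 + 5.5 + 7.5 + 10 + 11.5 = 44.5.
Step 3: U_X = R1 - n1(n1+1)/2 = 44.5 - 8*9/2 = 44.5 - 36 = 8.5.
       U_Y = n1*n2 - U_X = 64 - 8.5 = 55.5.
Step 4: Ties are present, so use the tie-corrected normal approximation (with continuity correction) for the p-value.
Step 5: p-value = 0.015485; compare to alpha = 0.05. reject H0.

U_X = 8.5, p = 0.015485, reject H0 at alpha = 0.05.


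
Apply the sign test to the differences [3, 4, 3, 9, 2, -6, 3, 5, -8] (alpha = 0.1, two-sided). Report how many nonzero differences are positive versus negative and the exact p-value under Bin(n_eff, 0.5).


Step 1: Discard zero differences. Original n = 9; n_eff = number of nonzero differences = 9.
Nonzero differences (with sign): +3, +4, +3, +9, +2, -6, +3, +5, -8
Step 2: Count signs: positive = 7, negative = 2.
Step 3: Under H0: P(positive) = 0.5, so the number of positives S ~ Bin(9, 0.5).
Step 4: Two-sided exact p-value = sum of Bin(9,0.5) probabilities at or below the observed probability = 0.179688.
Step 5: alpha = 0.1. fail to reject H0.

n_eff = 9, pos = 7, neg = 2, p = 0.179688, fail to reject H0.


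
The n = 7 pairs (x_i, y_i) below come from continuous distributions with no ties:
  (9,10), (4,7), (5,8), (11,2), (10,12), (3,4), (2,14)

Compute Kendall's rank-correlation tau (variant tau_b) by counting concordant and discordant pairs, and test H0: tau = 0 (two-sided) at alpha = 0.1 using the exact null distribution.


Step 1: Enumerate the 21 unordered pairs (i,j) with i<j and classify each by sign(x_j-x_i) * sign(y_j-y_i).
  (1,2):dx=-5,dy=-3->C; (1,3):dx=-4,dy=-2->C; (1,4):dx=+2,dy=-8->D; (1,5):dx=+1,dy=+2->C
  (1,6):dx=-6,dy=-6->C; (1,7):dx=-7,dy=+4->D; (2,3):dx=+1,dy=+1->C; (2,4):dx=+7,dy=-5->D
  (2,5):dx=+6,dy=+5->C; (2,6):dx=-1,dy=-3->C; (2,7):dx=-2,dy=+7->D; (3,4):dx=+6,dy=-6->D
  (3,5):dx=+5,dy=+4->C; (3,6):dx=-2,dy=-4->C; (3,7):dx=-3,dy=+6->D; (4,5):dx=-1,dy=+10->D
  (4,6):dx=-8,dy=+2->D; (4,7):dx=-9,dy=+12->D; (5,6):dx=-7,dy=-8->C; (5,7):dx=-8,dy=+2->D
  (6,7):dx=-1,dy=+10->D
Step 2: C = 10, D = 11, total pairs = 21.
Step 3: tau = (C - D)/(n(n-1)/2) = (10 - 11)/21 = -0.047619.
Step 4: Exact two-sided p-value (enumerate n! = 5040 permutations of y under H0): p = 1.000000.
Step 5: alpha = 0.1. fail to reject H0.

tau_b = -0.0476 (C=10, D=11), p = 1.000000, fail to reject H0.


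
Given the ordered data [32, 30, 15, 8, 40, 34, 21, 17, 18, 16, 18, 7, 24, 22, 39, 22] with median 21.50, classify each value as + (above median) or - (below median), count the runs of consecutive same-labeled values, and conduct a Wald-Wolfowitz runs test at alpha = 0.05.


Step 1: Compute median = 21.50; label A = above, B = below.
Labels in order: AABBAABBBBBBAAAA  (n_A = 8, n_B = 8)
Step 2: Count runs R = 5.
Step 3: Under H0 (random ordering), E[R] = 2*n_A*n_B/(n_A+n_B) + 1 = 2*8*8/16 + 1 = 9.0000.
        Var[R] = 2*n_A*n_B*(2*n_A*n_B - n_A - n_B) / ((n_A+n_B)^2 * (n_A+n_B-1)) = 14336/3840 = 3.7333.
        SD[R] = 1.9322.
Step 4: Continuity-corrected z = (R + 0.5 - E[R]) / SD[R] = (5 + 0.5 - 9.0000) / 1.9322 = -1.8114.
Step 5: Two-sided p-value via normal approximation = 2*(1 - Phi(|z|)) = 0.070076.
Step 6: alpha = 0.05. fail to reject H0.

R = 5, z = -1.8114, p = 0.070076, fail to reject H0.


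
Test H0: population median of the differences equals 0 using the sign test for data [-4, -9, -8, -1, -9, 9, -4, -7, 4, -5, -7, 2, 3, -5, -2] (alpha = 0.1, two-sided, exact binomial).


Step 1: Discard zero differences. Original n = 15; n_eff = number of nonzero differences = 15.
Nonzero differences (with sign): -4, -9, -8, -1, -9, +9, -4, -7, +4, -5, -7, +2, +3, -5, -2
Step 2: Count signs: positive = 4, negative = 11.
Step 3: Under H0: P(positive) = 0.5, so the number of positives S ~ Bin(15, 0.5).
Step 4: Two-sided exact p-value = sum of Bin(15,0.5) probabilities at or below the observed probability = 0.118469.
Step 5: alpha = 0.1. fail to reject H0.

n_eff = 15, pos = 4, neg = 11, p = 0.118469, fail to reject H0.


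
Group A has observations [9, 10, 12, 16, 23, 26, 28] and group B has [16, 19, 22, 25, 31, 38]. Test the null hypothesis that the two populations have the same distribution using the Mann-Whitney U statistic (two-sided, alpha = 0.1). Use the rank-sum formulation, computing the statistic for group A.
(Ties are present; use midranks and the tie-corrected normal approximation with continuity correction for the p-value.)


Step 1: Combine and sort all 13 observations; assign midranks.
sorted (value, group): (9,X), (10,X), (12,X), (16,X), (16,Y), (19,Y), (22,Y), (23,X), (25,Y), (26,X), (28,X), (31,Y), (38,Y)
ranks: 9->1, 10->2, 12->3, 16->4.5, 16->4.5, 19->6, 22->7, 23->8, 25->9, 26->10, 28->11, 31->12, 38->13
Step 2: Rank sum for X: R1 = 1 + 2 + 3 + 4.5 + 8 + 10 + 11 = 39.5.
Step 3: U_X = R1 - n1(n1+1)/2 = 39.5 - 7*8/2 = 39.5 - 28 = 11.5.
       U_Y = n1*n2 - U_X = 42 - 11.5 = 30.5.
Step 4: Ties are present, so use the tie-corrected normal approximation (with continuity correction) for the p-value.
Step 5: p-value = 0.197926; compare to alpha = 0.1. fail to reject H0.

U_X = 11.5, p = 0.197926, fail to reject H0 at alpha = 0.1.


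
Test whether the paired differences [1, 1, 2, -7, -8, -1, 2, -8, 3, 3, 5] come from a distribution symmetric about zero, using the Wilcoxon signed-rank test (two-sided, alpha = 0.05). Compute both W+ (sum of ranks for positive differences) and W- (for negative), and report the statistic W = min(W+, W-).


Step 1: Drop any zero differences (none here) and take |d_i|.
|d| = [1, 1, 2, 7, 8, 1, 2, 8, 3, 3, 5]
Step 2: Midrank |d_i| (ties get averaged ranks).
ranks: |1|->2, |1|->2, |2|->4.5, |7|->9, |8|->10.5, |1|->2, |2|->4.5, |8|->10.5, |3|->6.5, |3|->6.5, |5|->8
Step 3: Attach original signs; sum ranks with positive sign and with negative sign.
W+ = 2 + 2 + 4.5 + 4.5 + 6.5 + 6.5 + 8 = 34
W- = 9 + 10.5 + 2 + 10.5 = 32
(Check: W+ + W- = 66 should equal n(n+1)/2 = 66.)
Step 4: Test statistic W = min(W+, W-) = 32.
Step 5: Ties in |d|, so use the tie-corrected normal approximation.
        E[W] = n(n+1)/4 = 11*12/4 = 33.
        Tie groups: |d|=1 (t=3), |d|=2 (t=2), |d|=3 (t=2), |d|=8 (t=2); sum(t^3 - t) = 42.
        Var[W] = n(n+1)(2n+1)/24 - sum(t^3-t)/48 = 3036/24 - 42/48 = 125.625.
        z = (W - E[W]) / sqrt(Var[W]) = (32 - 33) / 11.2083 = -0.0892.
        Two-sided p = 2*Phi(z) = 0.928907.
Step 6: alpha = 0.05. fail to reject H0.

W+ = 34, W- = 32, W = min = 32, p = 0.928907, fail to reject H0.


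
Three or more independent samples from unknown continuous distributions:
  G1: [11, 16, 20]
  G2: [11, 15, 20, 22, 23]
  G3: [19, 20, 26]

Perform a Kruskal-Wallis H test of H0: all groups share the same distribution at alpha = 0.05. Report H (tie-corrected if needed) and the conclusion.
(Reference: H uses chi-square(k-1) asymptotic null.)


Step 1: Combine all N = 11 observations and assign midranks.
sorted (value, group, rank): (11,G1,1.5), (11,G2,1.5), (15,G2,3), (16,G1,4), (19,G3,5), (20,G1,7), (20,G2,7), (20,G3,7), (22,G2,9), (23,G2,10), (26,G3,11)
Step 2: Sum ranks within each group.
R_1 = 12.5 (n_1 = 3)
R_2 = 30.5 (n_2 = 5)
R_3 = 23 (n_3 = 3)
Step 3: H = 12/(N(N+1)) * sum(R_i^2/n_i) - 3(N+1)
     = 12/(11*12) * (12.5^2/3 + 30.5^2/5 + 23^2/3) - 3*12
     = 0.090909 * 414.467 - 36
     = 1.678788.
Step 4: Ties present; correction factor C = 1 - 30/(11^3 - 11) = 0.977273. Corrected H = 1.678788 / 0.977273 = 1.717829.
Step 5: Under H0, H ~ chi^2(2); p-value = 0.423622.
Step 6: alpha = 0.05. fail to reject H0.

H = 1.7178, df = 2, p = 0.423622, fail to reject H0.


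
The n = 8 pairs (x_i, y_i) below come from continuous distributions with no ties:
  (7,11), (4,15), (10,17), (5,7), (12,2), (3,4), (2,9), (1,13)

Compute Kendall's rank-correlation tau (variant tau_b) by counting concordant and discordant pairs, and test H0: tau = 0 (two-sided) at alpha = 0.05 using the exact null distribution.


Step 1: Enumerate the 28 unordered pairs (i,j) with i<j and classify each by sign(x_j-x_i) * sign(y_j-y_i).
  (1,2):dx=-3,dy=+4->D; (1,3):dx=+3,dy=+6->C; (1,4):dx=-2,dy=-4->C; (1,5):dx=+5,dy=-9->D
  (1,6):dx=-4,dy=-7->C; (1,7):dx=-5,dy=-2->C; (1,8):dx=-6,dy=+2->D; (2,3):dx=+6,dy=+2->C
  (2,4):dx=+1,dy=-8->D; (2,5):dx=+8,dy=-13->D; (2,6):dx=-1,dy=-11->C; (2,7):dx=-2,dy=-6->C
  (2,8):dx=-3,dy=-2->C; (3,4):dx=-5,dy=-10->C; (3,5):dx=+2,dy=-15->D; (3,6):dx=-7,dy=-13->C
  (3,7):dx=-8,dy=-8->C; (3,8):dx=-9,dy=-4->C; (4,5):dx=+7,dy=-5->D; (4,6):dx=-2,dy=-3->C
  (4,7):dx=-3,dy=+2->D; (4,8):dx=-4,dy=+6->D; (5,6):dx=-9,dy=+2->D; (5,7):dx=-10,dy=+7->D
  (5,8):dx=-11,dy=+11->D; (6,7):dx=-1,dy=+5->D; (6,8):dx=-2,dy=+9->D; (7,8):dx=-1,dy=+4->D
Step 2: C = 13, D = 15, total pairs = 28.
Step 3: tau = (C - D)/(n(n-1)/2) = (13 - 15)/28 = -0.071429.
Step 4: Exact two-sided p-value (enumerate n! = 40320 permutations of y under H0): p = 0.904861.
Step 5: alpha = 0.05. fail to reject H0.

tau_b = -0.0714 (C=13, D=15), p = 0.904861, fail to reject H0.


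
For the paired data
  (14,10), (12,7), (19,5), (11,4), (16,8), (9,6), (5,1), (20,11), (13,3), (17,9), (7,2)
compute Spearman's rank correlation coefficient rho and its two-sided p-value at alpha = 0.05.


Step 1: Rank x and y separately (midranks; no ties here).
rank(x): 14->7, 12->5, 19->10, 11->4, 16->8, 9->3, 5->1, 20->11, 13->6, 17->9, 7->2
rank(y): 10->10, 7->7, 5->5, 4->4, 8->8, 6->6, 1->1, 11->11, 3->3, 9->9, 2->2
Step 2: d_i = R_x(i) - R_y(i); compute d_i^2.
  (7-10)^2=9, (5-7)^2=4, (10-5)^2=25, (4-4)^2=0, (8-8)^2=0, (3-6)^2=9, (1-1)^2=0, (11-11)^2=0, (6-3)^2=9, (9-9)^2=0, (2-2)^2=0
sum(d^2) = 56.
Step 3: rho = 1 - 6*56 / (11*(11^2 - 1)) = 1 - 336/1320 = 0.745455.
Step 4: Under H0, t = rho * sqrt((n-2)/(1-rho^2)) = 3.3551 ~ t(9).
Step 5: Two-sided p-value from the t-distribution with 9 df = 0.008455.
Step 6: alpha = 0.05. reject H0.

rho = 0.7455, p = 0.008455, reject H0 at alpha = 0.05.


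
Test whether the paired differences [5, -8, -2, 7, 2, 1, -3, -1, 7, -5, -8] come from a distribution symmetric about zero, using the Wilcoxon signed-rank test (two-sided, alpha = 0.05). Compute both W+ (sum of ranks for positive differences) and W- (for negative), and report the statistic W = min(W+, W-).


Step 1: Drop any zero differences (none here) and take |d_i|.
|d| = [5, 8, 2, 7, 2, 1, 3, 1, 7, 5, 8]
Step 2: Midrank |d_i| (ties get averaged ranks).
ranks: |5|->6.5, |8|->10.5, |2|->3.5, |7|->8.5, |2|->3.5, |1|->1.5, |3|->5, |1|->1.5, |7|->8.5, |5|->6.5, |8|->10.5
Step 3: Attach original signs; sum ranks with positive sign and with negative sign.
W+ = 6.5 + 8.5 + 3.5 + 1.5 + 8.5 = 28.5
W- = 10.5 + 3.5 + 5 + 1.5 + 6.5 + 10.5 = 37.5
(Check: W+ + W- = 66 should equal n(n+1)/2 = 66.)
Step 4: Test statistic W = min(W+, W-) = 28.5.
Step 5: Ties in |d|, so use the tie-corrected normal approximation.
        E[W] = n(n+1)/4 = 11*12/4 = 33.
        Tie groups: |d|=1 (t=2), |d|=2 (t=2), |d|=5 (t=2), |d|=7 (t=2), |d|=8 (t=2); sum(t^3 - t) = 30.
        Var[W] = n(n+1)(2n+1)/24 - sum(t^3-t)/48 = 3036/24 - 30/48 = 125.875.
        z = (W - E[W]) / sqrt(Var[W]) = (28.5 - 33) / 11.2194 = -0.4011.
        Two-sided p = 2*Phi(z) = 0.688353.
Step 6: alpha = 0.05. fail to reject H0.

W+ = 28.5, W- = 37.5, W = min = 28.5, p = 0.688353, fail to reject H0.


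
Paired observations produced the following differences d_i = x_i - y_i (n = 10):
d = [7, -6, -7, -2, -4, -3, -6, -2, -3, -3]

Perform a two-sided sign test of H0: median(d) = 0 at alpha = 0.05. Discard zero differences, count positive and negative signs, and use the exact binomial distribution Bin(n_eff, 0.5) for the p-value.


Step 1: Discard zero differences. Original n = 10; n_eff = number of nonzero differences = 10.
Nonzero differences (with sign): +7, -6, -7, -2, -4, -3, -6, -2, -3, -3
Step 2: Count signs: positive = 1, negative = 9.
Step 3: Under H0: P(positive) = 0.5, so the number of positives S ~ Bin(10, 0.5).
Step 4: Two-sided exact p-value = sum of Bin(10,0.5) probabilities at or below the observed probability = 0.021484.
Step 5: alpha = 0.05. reject H0.

n_eff = 10, pos = 1, neg = 9, p = 0.021484, reject H0.


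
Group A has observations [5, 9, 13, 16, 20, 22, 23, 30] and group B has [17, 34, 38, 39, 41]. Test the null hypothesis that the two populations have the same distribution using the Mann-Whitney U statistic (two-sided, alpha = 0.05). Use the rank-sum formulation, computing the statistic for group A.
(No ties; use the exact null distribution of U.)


Step 1: Combine and sort all 13 observations; assign midranks.
sorted (value, group): (5,X), (9,X), (13,X), (16,X), (17,Y), (20,X), (22,X), (23,X), (30,X), (34,Y), (38,Y), (39,Y), (41,Y)
ranks: 5->1, 9->2, 13->3, 16->4, 17->5, 20->6, 22->7, 23->8, 30->9, 34->10, 38->11, 39->12, 41->13
Step 2: Rank sum for X: R1 = 1 + 2 + 3 + 4 + 6 + 7 + 8 + 9 = 40.
Step 3: U_X = R1 - n1(n1+1)/2 = 40 - 8*9/2 = 40 - 36 = 4.
       U_Y = n1*n2 - U_X = 40 - 4 = 36.
Step 4: No ties, so the exact null distribution of U (based on enumerating the C(13,8) = 1287 equally likely rank assignments) gives the two-sided p-value.
Step 5: p-value = 0.018648; compare to alpha = 0.05. reject H0.

U_X = 4, p = 0.018648, reject H0 at alpha = 0.05.


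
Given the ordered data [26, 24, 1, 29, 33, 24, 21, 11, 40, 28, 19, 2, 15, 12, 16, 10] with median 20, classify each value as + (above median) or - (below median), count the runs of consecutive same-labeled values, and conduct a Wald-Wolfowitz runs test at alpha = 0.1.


Step 1: Compute median = 20; label A = above, B = below.
Labels in order: AABAAAABAABBBBBB  (n_A = 8, n_B = 8)
Step 2: Count runs R = 6.
Step 3: Under H0 (random ordering), E[R] = 2*n_A*n_B/(n_A+n_B) + 1 = 2*8*8/16 + 1 = 9.0000.
        Var[R] = 2*n_A*n_B*(2*n_A*n_B - n_A - n_B) / ((n_A+n_B)^2 * (n_A+n_B-1)) = 14336/3840 = 3.7333.
        SD[R] = 1.9322.
Step 4: Continuity-corrected z = (R + 0.5 - E[R]) / SD[R] = (6 + 0.5 - 9.0000) / 1.9322 = -1.2939.
Step 5: Two-sided p-value via normal approximation = 2*(1 - Phi(|z|)) = 0.195709.
Step 6: alpha = 0.1. fail to reject H0.

R = 6, z = -1.2939, p = 0.195709, fail to reject H0.


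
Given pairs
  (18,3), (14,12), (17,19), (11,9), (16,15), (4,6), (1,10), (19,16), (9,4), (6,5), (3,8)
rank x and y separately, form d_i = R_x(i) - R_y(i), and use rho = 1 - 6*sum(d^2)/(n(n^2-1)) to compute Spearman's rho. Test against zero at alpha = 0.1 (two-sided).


Step 1: Rank x and y separately (midranks; no ties here).
rank(x): 18->10, 14->7, 17->9, 11->6, 16->8, 4->3, 1->1, 19->11, 9->5, 6->4, 3->2
rank(y): 3->1, 12->8, 19->11, 9->6, 15->9, 6->4, 10->7, 16->10, 4->2, 5->3, 8->5
Step 2: d_i = R_x(i) - R_y(i); compute d_i^2.
  (10-1)^2=81, (7-8)^2=1, (9-11)^2=4, (6-6)^2=0, (8-9)^2=1, (3-4)^2=1, (1-7)^2=36, (11-10)^2=1, (5-2)^2=9, (4-3)^2=1, (2-5)^2=9
sum(d^2) = 144.
Step 3: rho = 1 - 6*144 / (11*(11^2 - 1)) = 1 - 864/1320 = 0.345455.
Step 4: Under H0, t = rho * sqrt((n-2)/(1-rho^2)) = 1.1044 ~ t(9).
Step 5: Two-sided p-value from the t-distribution with 9 df = 0.298089.
Step 6: alpha = 0.1. fail to reject H0.

rho = 0.3455, p = 0.298089, fail to reject H0 at alpha = 0.1.


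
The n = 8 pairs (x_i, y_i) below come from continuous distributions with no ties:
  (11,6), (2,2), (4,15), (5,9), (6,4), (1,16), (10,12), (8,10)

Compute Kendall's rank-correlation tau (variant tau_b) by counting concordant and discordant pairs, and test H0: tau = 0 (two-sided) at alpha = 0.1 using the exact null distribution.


Step 1: Enumerate the 28 unordered pairs (i,j) with i<j and classify each by sign(x_j-x_i) * sign(y_j-y_i).
  (1,2):dx=-9,dy=-4->C; (1,3):dx=-7,dy=+9->D; (1,4):dx=-6,dy=+3->D; (1,5):dx=-5,dy=-2->C
  (1,6):dx=-10,dy=+10->D; (1,7):dx=-1,dy=+6->D; (1,8):dx=-3,dy=+4->D; (2,3):dx=+2,dy=+13->C
  (2,4):dx=+3,dy=+7->C; (2,5):dx=+4,dy=+2->C; (2,6):dx=-1,dy=+14->D; (2,7):dx=+8,dy=+10->C
  (2,8):dx=+6,dy=+8->C; (3,4):dx=+1,dy=-6->D; (3,5):dx=+2,dy=-11->D; (3,6):dx=-3,dy=+1->D
  (3,7):dx=+6,dy=-3->D; (3,8):dx=+4,dy=-5->D; (4,5):dx=+1,dy=-5->D; (4,6):dx=-4,dy=+7->D
  (4,7):dx=+5,dy=+3->C; (4,8):dx=+3,dy=+1->C; (5,6):dx=-5,dy=+12->D; (5,7):dx=+4,dy=+8->C
  (5,8):dx=+2,dy=+6->C; (6,7):dx=+9,dy=-4->D; (6,8):dx=+7,dy=-6->D; (7,8):dx=-2,dy=-2->C
Step 2: C = 12, D = 16, total pairs = 28.
Step 3: tau = (C - D)/(n(n-1)/2) = (12 - 16)/28 = -0.142857.
Step 4: Exact two-sided p-value (enumerate n! = 40320 permutations of y under H0): p = 0.719544.
Step 5: alpha = 0.1. fail to reject H0.

tau_b = -0.1429 (C=12, D=16), p = 0.719544, fail to reject H0.


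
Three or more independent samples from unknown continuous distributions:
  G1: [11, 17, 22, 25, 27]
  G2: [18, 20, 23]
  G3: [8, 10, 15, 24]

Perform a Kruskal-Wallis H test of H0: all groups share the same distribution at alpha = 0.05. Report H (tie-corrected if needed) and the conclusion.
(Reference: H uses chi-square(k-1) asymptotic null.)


Step 1: Combine all N = 12 observations and assign midranks.
sorted (value, group, rank): (8,G3,1), (10,G3,2), (11,G1,3), (15,G3,4), (17,G1,5), (18,G2,6), (20,G2,7), (22,G1,8), (23,G2,9), (24,G3,10), (25,G1,11), (27,G1,12)
Step 2: Sum ranks within each group.
R_1 = 39 (n_1 = 5)
R_2 = 22 (n_2 = 3)
R_3 = 17 (n_3 = 4)
Step 3: H = 12/(N(N+1)) * sum(R_i^2/n_i) - 3(N+1)
     = 12/(12*13) * (39^2/5 + 22^2/3 + 17^2/4) - 3*13
     = 0.076923 * 537.783 - 39
     = 2.367949.
Step 4: No ties, so H is used without correction.
Step 5: Under H0, H ~ chi^2(2); p-value = 0.306060.
Step 6: alpha = 0.05. fail to reject H0.

H = 2.3679, df = 2, p = 0.306060, fail to reject H0.


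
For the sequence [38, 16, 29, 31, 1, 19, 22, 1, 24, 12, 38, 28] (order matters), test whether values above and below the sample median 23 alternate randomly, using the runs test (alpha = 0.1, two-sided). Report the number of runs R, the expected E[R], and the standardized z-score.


Step 1: Compute median = 23; label A = above, B = below.
Labels in order: ABAABBBBABAA  (n_A = 6, n_B = 6)
Step 2: Count runs R = 7.
Step 3: Under H0 (random ordering), E[R] = 2*n_A*n_B/(n_A+n_B) + 1 = 2*6*6/12 + 1 = 7.0000.
        Var[R] = 2*n_A*n_B*(2*n_A*n_B - n_A - n_B) / ((n_A+n_B)^2 * (n_A+n_B-1)) = 4320/1584 = 2.7273.
        SD[R] = 1.6514.
Step 4: R = E[R], so z = 0 with no continuity correction.
Step 5: Two-sided p-value via normal approximation = 2*(1 - Phi(|z|)) = 1.000000.
Step 6: alpha = 0.1. fail to reject H0.

R = 7, z = 0.0000, p = 1.000000, fail to reject H0.


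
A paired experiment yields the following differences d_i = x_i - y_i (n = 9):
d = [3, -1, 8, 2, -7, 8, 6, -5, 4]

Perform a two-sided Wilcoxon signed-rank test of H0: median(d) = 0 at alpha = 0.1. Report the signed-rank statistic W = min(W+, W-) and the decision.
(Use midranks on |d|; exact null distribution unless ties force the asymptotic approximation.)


Step 1: Drop any zero differences (none here) and take |d_i|.
|d| = [3, 1, 8, 2, 7, 8, 6, 5, 4]
Step 2: Midrank |d_i| (ties get averaged ranks).
ranks: |3|->3, |1|->1, |8|->8.5, |2|->2, |7|->7, |8|->8.5, |6|->6, |5|->5, |4|->4
Step 3: Attach original signs; sum ranks with positive sign and with negative sign.
W+ = 3 + 8.5 + 2 + 8.5 + 6 + 4 = 32
W- = 1 + 7 + 5 = 13
(Check: W+ + W- = 45 should equal n(n+1)/2 = 45.)
Step 4: Test statistic W = min(W+, W-) = 13.
Step 5: Ties in |d|, so use the tie-corrected normal approximation.
        E[W] = n(n+1)/4 = 9*10/4 = 22.5.
        Tie groups: |d|=8 (t=2); sum(t^3 - t) = 6.
        Var[W] = n(n+1)(2n+1)/24 - sum(t^3-t)/48 = 1710/24 - 6/48 = 71.125.
        z = (W - E[W]) / sqrt(Var[W]) = (13 - 22.5) / 8.4336 = -1.1265.
        Two-sided p = 2*Phi(z) = 0.259974.
Step 6: alpha = 0.1. fail to reject H0.

W+ = 32, W- = 13, W = min = 13, p = 0.259974, fail to reject H0.


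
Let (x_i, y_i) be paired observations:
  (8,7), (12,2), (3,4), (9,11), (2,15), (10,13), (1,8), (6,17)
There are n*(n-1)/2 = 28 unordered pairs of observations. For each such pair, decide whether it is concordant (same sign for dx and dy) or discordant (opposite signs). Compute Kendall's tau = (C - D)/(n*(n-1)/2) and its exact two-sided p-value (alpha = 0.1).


Step 1: Enumerate the 28 unordered pairs (i,j) with i<j and classify each by sign(x_j-x_i) * sign(y_j-y_i).
  (1,2):dx=+4,dy=-5->D; (1,3):dx=-5,dy=-3->C; (1,4):dx=+1,dy=+4->C; (1,5):dx=-6,dy=+8->D
  (1,6):dx=+2,dy=+6->C; (1,7):dx=-7,dy=+1->D; (1,8):dx=-2,dy=+10->D; (2,3):dx=-9,dy=+2->D
  (2,4):dx=-3,dy=+9->D; (2,5):dx=-10,dy=+13->D; (2,6):dx=-2,dy=+11->D; (2,7):dx=-11,dy=+6->D
  (2,8):dx=-6,dy=+15->D; (3,4):dx=+6,dy=+7->C; (3,5):dx=-1,dy=+11->D; (3,6):dx=+7,dy=+9->C
  (3,7):dx=-2,dy=+4->D; (3,8):dx=+3,dy=+13->C; (4,5):dx=-7,dy=+4->D; (4,6):dx=+1,dy=+2->C
  (4,7):dx=-8,dy=-3->C; (4,8):dx=-3,dy=+6->D; (5,6):dx=+8,dy=-2->D; (5,7):dx=-1,dy=-7->C
  (5,8):dx=+4,dy=+2->C; (6,7):dx=-9,dy=-5->C; (6,8):dx=-4,dy=+4->D; (7,8):dx=+5,dy=+9->C
Step 2: C = 12, D = 16, total pairs = 28.
Step 3: tau = (C - D)/(n(n-1)/2) = (12 - 16)/28 = -0.142857.
Step 4: Exact two-sided p-value (enumerate n! = 40320 permutations of y under H0): p = 0.719544.
Step 5: alpha = 0.1. fail to reject H0.

tau_b = -0.1429 (C=12, D=16), p = 0.719544, fail to reject H0.


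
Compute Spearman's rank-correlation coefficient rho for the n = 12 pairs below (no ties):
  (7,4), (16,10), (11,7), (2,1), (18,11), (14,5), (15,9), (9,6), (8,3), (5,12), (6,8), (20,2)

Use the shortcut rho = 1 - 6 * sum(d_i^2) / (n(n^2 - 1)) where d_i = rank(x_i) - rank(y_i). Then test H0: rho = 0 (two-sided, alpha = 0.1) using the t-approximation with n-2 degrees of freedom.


Step 1: Rank x and y separately (midranks; no ties here).
rank(x): 7->4, 16->10, 11->7, 2->1, 18->11, 14->8, 15->9, 9->6, 8->5, 5->2, 6->3, 20->12
rank(y): 4->4, 10->10, 7->7, 1->1, 11->11, 5->5, 9->9, 6->6, 3->3, 12->12, 8->8, 2->2
Step 2: d_i = R_x(i) - R_y(i); compute d_i^2.
  (4-4)^2=0, (10-10)^2=0, (7-7)^2=0, (1-1)^2=0, (11-11)^2=0, (8-5)^2=9, (9-9)^2=0, (6-6)^2=0, (5-3)^2=4, (2-12)^2=100, (3-8)^2=25, (12-2)^2=100
sum(d^2) = 238.
Step 3: rho = 1 - 6*238 / (12*(12^2 - 1)) = 1 - 1428/1716 = 0.167832.
Step 4: Under H0, t = rho * sqrt((n-2)/(1-rho^2)) = 0.5384 ~ t(10).
Step 5: Two-sided p-value from the t-distribution with 10 df = 0.602099.
Step 6: alpha = 0.1. fail to reject H0.

rho = 0.1678, p = 0.602099, fail to reject H0 at alpha = 0.1.


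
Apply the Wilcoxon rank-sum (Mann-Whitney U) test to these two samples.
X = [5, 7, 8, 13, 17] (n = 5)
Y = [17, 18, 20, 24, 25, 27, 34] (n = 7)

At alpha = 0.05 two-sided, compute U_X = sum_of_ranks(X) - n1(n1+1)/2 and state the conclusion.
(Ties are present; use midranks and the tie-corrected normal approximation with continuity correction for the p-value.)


Step 1: Combine and sort all 12 observations; assign midranks.
sorted (value, group): (5,X), (7,X), (8,X), (13,X), (17,X), (17,Y), (18,Y), (20,Y), (24,Y), (25,Y), (27,Y), (34,Y)
ranks: 5->1, 7->2, 8->3, 13->4, 17->5.5, 17->5.5, 18->7, 20->8, 24->9, 25->10, 27->11, 34->12
Step 2: Rank sum for X: R1 = 1 + 2 + 3 + 4 + 5.5 = 15.5.
Step 3: U_X = R1 - n1(n1+1)/2 = 15.5 - 5*6/2 = 15.5 - 15 = 0.5.
       U_Y = n1*n2 - U_X = 35 - 0.5 = 34.5.
Step 4: Ties are present, so use the tie-corrected normal approximation (with continuity correction) for the p-value.
Step 5: p-value = 0.007268; compare to alpha = 0.05. reject H0.

U_X = 0.5, p = 0.007268, reject H0 at alpha = 0.05.


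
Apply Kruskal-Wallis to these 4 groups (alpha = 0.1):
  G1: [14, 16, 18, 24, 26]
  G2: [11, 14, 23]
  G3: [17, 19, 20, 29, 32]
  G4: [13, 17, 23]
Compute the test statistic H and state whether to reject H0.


Step 1: Combine all N = 16 observations and assign midranks.
sorted (value, group, rank): (11,G2,1), (13,G4,2), (14,G1,3.5), (14,G2,3.5), (16,G1,5), (17,G3,6.5), (17,G4,6.5), (18,G1,8), (19,G3,9), (20,G3,10), (23,G2,11.5), (23,G4,11.5), (24,G1,13), (26,G1,14), (29,G3,15), (32,G3,16)
Step 2: Sum ranks within each group.
R_1 = 43.5 (n_1 = 5)
R_2 = 16 (n_2 = 3)
R_3 = 56.5 (n_3 = 5)
R_4 = 20 (n_4 = 3)
Step 3: H = 12/(N(N+1)) * sum(R_i^2/n_i) - 3(N+1)
     = 12/(16*17) * (43.5^2/5 + 16^2/3 + 56.5^2/5 + 20^2/3) - 3*17
     = 0.044118 * 1235.57 - 51
     = 3.510294.
Step 4: Ties present; correction factor C = 1 - 18/(16^3 - 16) = 0.995588. Corrected H = 3.510294 / 0.995588 = 3.525849.
Step 5: Under H0, H ~ chi^2(3); p-value = 0.317425.
Step 6: alpha = 0.1. fail to reject H0.

H = 3.5258, df = 3, p = 0.317425, fail to reject H0.


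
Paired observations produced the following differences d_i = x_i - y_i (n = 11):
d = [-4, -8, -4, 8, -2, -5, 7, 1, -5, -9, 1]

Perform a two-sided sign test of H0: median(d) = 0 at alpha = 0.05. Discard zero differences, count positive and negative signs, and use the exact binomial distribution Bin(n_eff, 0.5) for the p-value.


Step 1: Discard zero differences. Original n = 11; n_eff = number of nonzero differences = 11.
Nonzero differences (with sign): -4, -8, -4, +8, -2, -5, +7, +1, -5, -9, +1
Step 2: Count signs: positive = 4, negative = 7.
Step 3: Under H0: P(positive) = 0.5, so the number of positives S ~ Bin(11, 0.5).
Step 4: Two-sided exact p-value = sum of Bin(11,0.5) probabilities at or below the observed probability = 0.548828.
Step 5: alpha = 0.05. fail to reject H0.

n_eff = 11, pos = 4, neg = 7, p = 0.548828, fail to reject H0.


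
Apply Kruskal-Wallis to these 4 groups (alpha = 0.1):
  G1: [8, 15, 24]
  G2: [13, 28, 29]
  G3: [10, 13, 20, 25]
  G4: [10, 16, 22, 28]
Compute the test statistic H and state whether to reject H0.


Step 1: Combine all N = 14 observations and assign midranks.
sorted (value, group, rank): (8,G1,1), (10,G3,2.5), (10,G4,2.5), (13,G2,4.5), (13,G3,4.5), (15,G1,6), (16,G4,7), (20,G3,8), (22,G4,9), (24,G1,10), (25,G3,11), (28,G2,12.5), (28,G4,12.5), (29,G2,14)
Step 2: Sum ranks within each group.
R_1 = 17 (n_1 = 3)
R_2 = 31 (n_2 = 3)
R_3 = 26 (n_3 = 4)
R_4 = 31 (n_4 = 4)
Step 3: H = 12/(N(N+1)) * sum(R_i^2/n_i) - 3(N+1)
     = 12/(14*15) * (17^2/3 + 31^2/3 + 26^2/4 + 31^2/4) - 3*15
     = 0.057143 * 825.917 - 45
     = 2.195238.
Step 4: Ties present; correction factor C = 1 - 18/(14^3 - 14) = 0.993407. Corrected H = 2.195238 / 0.993407 = 2.209808.
Step 5: Under H0, H ~ chi^2(3); p-value = 0.530019.
Step 6: alpha = 0.1. fail to reject H0.

H = 2.2098, df = 3, p = 0.530019, fail to reject H0.


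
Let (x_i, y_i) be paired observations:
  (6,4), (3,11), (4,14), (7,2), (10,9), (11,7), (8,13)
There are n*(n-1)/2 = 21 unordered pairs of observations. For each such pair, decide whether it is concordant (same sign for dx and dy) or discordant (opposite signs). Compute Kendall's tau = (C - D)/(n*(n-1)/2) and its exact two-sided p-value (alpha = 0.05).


Step 1: Enumerate the 21 unordered pairs (i,j) with i<j and classify each by sign(x_j-x_i) * sign(y_j-y_i).
  (1,2):dx=-3,dy=+7->D; (1,3):dx=-2,dy=+10->D; (1,4):dx=+1,dy=-2->D; (1,5):dx=+4,dy=+5->C
  (1,6):dx=+5,dy=+3->C; (1,7):dx=+2,dy=+9->C; (2,3):dx=+1,dy=+3->C; (2,4):dx=+4,dy=-9->D
  (2,5):dx=+7,dy=-2->D; (2,6):dx=+8,dy=-4->D; (2,7):dx=+5,dy=+2->C; (3,4):dx=+3,dy=-12->D
  (3,5):dx=+6,dy=-5->D; (3,6):dx=+7,dy=-7->D; (3,7):dx=+4,dy=-1->D; (4,5):dx=+3,dy=+7->C
  (4,6):dx=+4,dy=+5->C; (4,7):dx=+1,dy=+11->C; (5,6):dx=+1,dy=-2->D; (5,7):dx=-2,dy=+4->D
  (6,7):dx=-3,dy=+6->D
Step 2: C = 8, D = 13, total pairs = 21.
Step 3: tau = (C - D)/(n(n-1)/2) = (8 - 13)/21 = -0.238095.
Step 4: Exact two-sided p-value (enumerate n! = 5040 permutations of y under H0): p = 0.561905.
Step 5: alpha = 0.05. fail to reject H0.

tau_b = -0.2381 (C=8, D=13), p = 0.561905, fail to reject H0.


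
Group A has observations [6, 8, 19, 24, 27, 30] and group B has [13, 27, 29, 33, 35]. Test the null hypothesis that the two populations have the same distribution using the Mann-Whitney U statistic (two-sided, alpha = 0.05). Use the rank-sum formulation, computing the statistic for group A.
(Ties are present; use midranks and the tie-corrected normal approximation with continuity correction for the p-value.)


Step 1: Combine and sort all 11 observations; assign midranks.
sorted (value, group): (6,X), (8,X), (13,Y), (19,X), (24,X), (27,X), (27,Y), (29,Y), (30,X), (33,Y), (35,Y)
ranks: 6->1, 8->2, 13->3, 19->4, 24->5, 27->6.5, 27->6.5, 29->8, 30->9, 33->10, 35->11
Step 2: Rank sum for X: R1 = 1 + 2 + 4 + 5 + 6.5 + 9 = 27.5.
Step 3: U_X = R1 - n1(n1+1)/2 = 27.5 - 6*7/2 = 27.5 - 21 = 6.5.
       U_Y = n1*n2 - U_X = 30 - 6.5 = 23.5.
Step 4: Ties are present, so use the tie-corrected normal approximation (with continuity correction) for the p-value.
Step 5: p-value = 0.143215; compare to alpha = 0.05. fail to reject H0.

U_X = 6.5, p = 0.143215, fail to reject H0 at alpha = 0.05.


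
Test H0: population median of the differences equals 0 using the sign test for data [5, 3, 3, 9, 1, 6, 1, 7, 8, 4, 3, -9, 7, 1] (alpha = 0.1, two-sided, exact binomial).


Step 1: Discard zero differences. Original n = 14; n_eff = number of nonzero differences = 14.
Nonzero differences (with sign): +5, +3, +3, +9, +1, +6, +1, +7, +8, +4, +3, -9, +7, +1
Step 2: Count signs: positive = 13, negative = 1.
Step 3: Under H0: P(positive) = 0.5, so the number of positives S ~ Bin(14, 0.5).
Step 4: Two-sided exact p-value = sum of Bin(14,0.5) probabilities at or below the observed probability = 0.001831.
Step 5: alpha = 0.1. reject H0.

n_eff = 14, pos = 13, neg = 1, p = 0.001831, reject H0.


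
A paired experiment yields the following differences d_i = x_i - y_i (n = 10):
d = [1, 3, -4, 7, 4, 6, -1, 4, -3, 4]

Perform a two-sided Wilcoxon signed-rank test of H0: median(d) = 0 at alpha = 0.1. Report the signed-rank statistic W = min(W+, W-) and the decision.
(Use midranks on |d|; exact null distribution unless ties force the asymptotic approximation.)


Step 1: Drop any zero differences (none here) and take |d_i|.
|d| = [1, 3, 4, 7, 4, 6, 1, 4, 3, 4]
Step 2: Midrank |d_i| (ties get averaged ranks).
ranks: |1|->1.5, |3|->3.5, |4|->6.5, |7|->10, |4|->6.5, |6|->9, |1|->1.5, |4|->6.5, |3|->3.5, |4|->6.5
Step 3: Attach original signs; sum ranks with positive sign and with negative sign.
W+ = 1.5 + 3.5 + 10 + 6.5 + 9 + 6.5 + 6.5 = 43.5
W- = 6.5 + 1.5 + 3.5 = 11.5
(Check: W+ + W- = 55 should equal n(n+1)/2 = 55.)
Step 4: Test statistic W = min(W+, W-) = 11.5.
Step 5: Ties in |d|, so use the tie-corrected normal approximation.
        E[W] = n(n+1)/4 = 10*11/4 = 27.5.
        Tie groups: |d|=1 (t=2), |d|=3 (t=2), |d|=4 (t=4); sum(t^3 - t) = 72.
        Var[W] = n(n+1)(2n+1)/24 - sum(t^3-t)/48 = 2310/24 - 72/48 = 94.75.
        z = (W - E[W]) / sqrt(Var[W]) = (11.5 - 27.5) / 9.7340 = -1.6437.
        Two-sided p = 2*Phi(z) = 0.100232.
Step 6: alpha = 0.1. fail to reject H0.

W+ = 43.5, W- = 11.5, W = min = 11.5, p = 0.100232, fail to reject H0.


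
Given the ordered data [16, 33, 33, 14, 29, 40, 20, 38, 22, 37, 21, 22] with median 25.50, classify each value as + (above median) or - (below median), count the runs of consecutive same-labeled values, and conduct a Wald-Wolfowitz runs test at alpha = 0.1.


Step 1: Compute median = 25.50; label A = above, B = below.
Labels in order: BAABAABABABB  (n_A = 6, n_B = 6)
Step 2: Count runs R = 9.
Step 3: Under H0 (random ordering), E[R] = 2*n_A*n_B/(n_A+n_B) + 1 = 2*6*6/12 + 1 = 7.0000.
        Var[R] = 2*n_A*n_B*(2*n_A*n_B - n_A - n_B) / ((n_A+n_B)^2 * (n_A+n_B-1)) = 4320/1584 = 2.7273.
        SD[R] = 1.6514.
Step 4: Continuity-corrected z = (R - 0.5 - E[R]) / SD[R] = (9 - 0.5 - 7.0000) / 1.6514 = 0.9083.
Step 5: Two-sided p-value via normal approximation = 2*(1 - Phi(|z|)) = 0.363722.
Step 6: alpha = 0.1. fail to reject H0.

R = 9, z = 0.9083, p = 0.363722, fail to reject H0.


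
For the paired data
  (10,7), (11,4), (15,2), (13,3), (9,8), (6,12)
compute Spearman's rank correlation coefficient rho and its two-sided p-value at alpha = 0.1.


Step 1: Rank x and y separately (midranks; no ties here).
rank(x): 10->3, 11->4, 15->6, 13->5, 9->2, 6->1
rank(y): 7->4, 4->3, 2->1, 3->2, 8->5, 12->6
Step 2: d_i = R_x(i) - R_y(i); compute d_i^2.
  (3-4)^2=1, (4-3)^2=1, (6-1)^2=25, (5-2)^2=9, (2-5)^2=9, (1-6)^2=25
sum(d^2) = 70.
Step 3: rho = 1 - 6*70 / (6*(6^2 - 1)) = 1 - 420/210 = -1.000000.
Step 5: Two-sided p-value from the t-distribution with 4 df = 0.000000.
Step 6: alpha = 0.1. reject H0.

rho = -1.0000, p = 0.000000, reject H0 at alpha = 0.1.


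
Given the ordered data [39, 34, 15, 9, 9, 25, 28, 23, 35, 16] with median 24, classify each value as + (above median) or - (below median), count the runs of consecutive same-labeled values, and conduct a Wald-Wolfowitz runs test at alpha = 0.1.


Step 1: Compute median = 24; label A = above, B = below.
Labels in order: AABBBAABAB  (n_A = 5, n_B = 5)
Step 2: Count runs R = 6.
Step 3: Under H0 (random ordering), E[R] = 2*n_A*n_B/(n_A+n_B) + 1 = 2*5*5/10 + 1 = 6.0000.
        Var[R] = 2*n_A*n_B*(2*n_A*n_B - n_A - n_B) / ((n_A+n_B)^2 * (n_A+n_B-1)) = 2000/900 = 2.2222.
        SD[R] = 1.4907.
Step 4: R = E[R], so z = 0 with no continuity correction.
Step 5: Two-sided p-value via normal approximation = 2*(1 - Phi(|z|)) = 1.000000.
Step 6: alpha = 0.1. fail to reject H0.

R = 6, z = 0.0000, p = 1.000000, fail to reject H0.


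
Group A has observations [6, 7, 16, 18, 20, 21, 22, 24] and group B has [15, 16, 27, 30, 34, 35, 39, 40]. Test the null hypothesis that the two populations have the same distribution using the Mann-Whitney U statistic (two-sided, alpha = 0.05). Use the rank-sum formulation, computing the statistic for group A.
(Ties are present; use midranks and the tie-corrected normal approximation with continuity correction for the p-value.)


Step 1: Combine and sort all 16 observations; assign midranks.
sorted (value, group): (6,X), (7,X), (15,Y), (16,X), (16,Y), (18,X), (20,X), (21,X), (22,X), (24,X), (27,Y), (30,Y), (34,Y), (35,Y), (39,Y), (40,Y)
ranks: 6->1, 7->2, 15->3, 16->4.5, 16->4.5, 18->6, 20->7, 21->8, 22->9, 24->10, 27->11, 30->12, 34->13, 35->14, 39->15, 40->16
Step 2: Rank sum for X: R1 = 1 + 2 + 4.5 + 6 + 7 + 8 + 9 + 10 = 47.5.
Step 3: U_X = R1 - n1(n1+1)/2 = 47.5 - 8*9/2 = 47.5 - 36 = 11.5.
       U_Y = n1*n2 - U_X = 64 - 11.5 = 52.5.
Step 4: Ties are present, so use the tie-corrected normal approximation (with continuity correction) for the p-value.
Step 5: p-value = 0.035556; compare to alpha = 0.05. reject H0.

U_X = 11.5, p = 0.035556, reject H0 at alpha = 0.05.
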